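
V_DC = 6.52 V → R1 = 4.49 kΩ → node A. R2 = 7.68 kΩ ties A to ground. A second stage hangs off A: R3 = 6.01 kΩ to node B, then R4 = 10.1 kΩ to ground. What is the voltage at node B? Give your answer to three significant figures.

V_B ≈ 2.19 V

The second stage (R3 + R4 = 16.11 kΩ) loads node A in parallel with R2.
R2 ‖ (R3+R4) = 5.201 kΩ.
V_A = 6.52 × 5.201/(4.49 + 5.201) = 3.499 V.
V_B = V_A × 0.6269 = 2.194 V.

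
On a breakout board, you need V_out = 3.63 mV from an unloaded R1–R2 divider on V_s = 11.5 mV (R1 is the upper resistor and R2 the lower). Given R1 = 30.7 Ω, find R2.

R2 ≈ 14.2 Ω

The divider ratio is R2/(R1+R2) = 3.63/11.5 = 0.3157.
Rearranging, R2 = R1·k/(1−k) = 30.7 × 0.4612 = 14.16 Ω.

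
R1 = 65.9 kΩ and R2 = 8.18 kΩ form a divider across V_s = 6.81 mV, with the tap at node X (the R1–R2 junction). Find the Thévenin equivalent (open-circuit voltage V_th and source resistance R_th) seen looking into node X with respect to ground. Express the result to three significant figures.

V_th ≈ 0.752 mV, R_th ≈ 7.28 kΩ

Open-circuit (no load on X): V_th = V_s · R2/(R1 + R2) = 6.81 × 8.18/(65.90 + 8.18) = 0.7520 mV.
Looking into X with the source shorted: R_th = R1·R2/(R1+R2) = 65.90 × 8.18/74.08 = 7.277 kΩ.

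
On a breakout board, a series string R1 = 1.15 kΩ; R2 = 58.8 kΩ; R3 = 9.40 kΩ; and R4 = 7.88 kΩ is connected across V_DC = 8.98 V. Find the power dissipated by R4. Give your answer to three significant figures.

P ≈ 0.107 mW

The common current is I = 8.98/77.23 = 0.1163 mA.
P(R4) = I²·R4 = (0.1163)² × 7.88 = 0.1065 mW.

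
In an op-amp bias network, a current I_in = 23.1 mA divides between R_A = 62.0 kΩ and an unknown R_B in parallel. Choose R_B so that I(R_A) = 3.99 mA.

Two-branch current divider: I_A = I_in · R_B/(R_A + R_B).
3.99/23.1 = R_B/(R_A + R_B) → R_B = R_A · (0.1727)/(1 − 0.1727) = 62.0 × 0.2088 = 12.95 kΩ.

R_B ≈ 12.9 kΩ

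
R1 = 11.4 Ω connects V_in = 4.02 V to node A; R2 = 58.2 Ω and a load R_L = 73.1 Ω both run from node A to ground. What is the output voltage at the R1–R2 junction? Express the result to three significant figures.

The load sits in parallel with R2, giving an effective lower resistance R2' = R2·R_L/(R2+R_L) = 32.40 Ω.
Now apply the divider: V_out = 4.02 × 0.7397 = 2.974 V.

V_out ≈ 2.97 V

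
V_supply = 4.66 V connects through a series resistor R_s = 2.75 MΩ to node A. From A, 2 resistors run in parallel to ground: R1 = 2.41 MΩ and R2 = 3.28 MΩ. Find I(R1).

Equivalent of the parallel group: R_p = 1.389 MΩ.
V_A = 4.66 × 1.389/4.139 = 1.564 V.
I(R1) = V_A / R1 = 1.564/2.41 = 0.6490 µA.

I ≈ 0.649 µA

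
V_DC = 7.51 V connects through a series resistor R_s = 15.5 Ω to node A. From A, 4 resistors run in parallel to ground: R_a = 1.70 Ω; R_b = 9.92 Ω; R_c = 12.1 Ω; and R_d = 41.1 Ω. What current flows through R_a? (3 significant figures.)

I ≈ 0.331 A

Equivalent of the parallel group: R_p = 1.256 Ω.
V_A by voltage divider: V_A = 7.51 × 1.256/(15.5 + 1.256) = 0.5630 V.
Branch current I = V_A/R_a = 0.5630/1.70 = 0.3312 A.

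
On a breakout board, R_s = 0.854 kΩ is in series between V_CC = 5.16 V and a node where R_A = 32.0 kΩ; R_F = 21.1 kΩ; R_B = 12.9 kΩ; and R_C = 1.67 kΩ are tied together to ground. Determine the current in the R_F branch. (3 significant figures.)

I ≈ 0.149 mA

Equivalent of the parallel group: R_p = 1.325 kΩ.
V_A = 5.16 × 1.325/2.179 = 3.137 V.
Branch current I = V_A/R_F = 3.137/21.1 = 0.1487 mA.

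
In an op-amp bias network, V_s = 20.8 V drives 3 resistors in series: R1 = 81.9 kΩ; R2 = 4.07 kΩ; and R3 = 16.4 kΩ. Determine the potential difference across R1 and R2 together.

V ≈ 17.5 V

Series total: ΣR = 81.9 + 4.07 + 16.4 = 102.4 kΩ.
R_{R1..R2} = 81.9 + 4.07 = 85.97 kΩ.
By the voltage-divider rule, V = 20.8 × 85.97/102.4 = 17.47 V.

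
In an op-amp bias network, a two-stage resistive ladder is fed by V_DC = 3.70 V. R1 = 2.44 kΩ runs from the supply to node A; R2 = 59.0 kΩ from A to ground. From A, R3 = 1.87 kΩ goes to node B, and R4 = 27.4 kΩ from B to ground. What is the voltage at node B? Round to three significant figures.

V_B ≈ 3.08 V

The second stage (R3 + R4 = 29.27 kΩ) loads node A in parallel with R2.
Effective lower resistance at A: R2 ‖ 29.27 = 19.56 kΩ.
So V_A = 3.70 × 0.8891 = 3.290 V.
V_B = V_A × 0.9361 = 3.080 V.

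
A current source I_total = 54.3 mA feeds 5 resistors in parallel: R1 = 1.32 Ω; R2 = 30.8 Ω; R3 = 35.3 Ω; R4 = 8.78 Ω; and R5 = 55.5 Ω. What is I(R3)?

Conductances: ΣG = 1/1.32 + 1/30.8 + 1/35.3 + 1/8.78 + 1/55.5 = 0.9503 (1/Ω).
By the current-divider rule, I = I_total · G_k/ΣG = 54.3 × 0.02981 = 1.619 mA.

I ≈ 1.62 mA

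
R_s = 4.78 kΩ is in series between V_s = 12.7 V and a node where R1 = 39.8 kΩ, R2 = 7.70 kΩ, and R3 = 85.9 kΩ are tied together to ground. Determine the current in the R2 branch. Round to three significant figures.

I ≈ 0.918 mA

Parallel bank: R_p = 1/(1/39.8 + 1/7.70 + 1/85.9) = 6.001 kΩ.
Node voltage V_A = V_s · R_p/(R_s + R_p) = 12.7 × 0.5566 = 7.069 V.
I(R2) = V_A / R2 = 7.069/7.70 = 0.9181 mA.
(Equivalently: I_total = 1.178 mA, then current-divider fraction G_k/ΣG = 0.7794.)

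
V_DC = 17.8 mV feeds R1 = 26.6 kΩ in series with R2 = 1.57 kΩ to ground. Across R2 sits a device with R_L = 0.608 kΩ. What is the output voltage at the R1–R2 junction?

First combine the lower leg with the load: R2 ‖ R_L = 0.4383 kΩ.
Voltage divider with the loaded lower leg: V_out = 17.8 × 0.4383/(26.6 + 0.4383) = 17.8 × 0.01621 = 0.2885 mV.
(Unloaded it would be 0.992 mV; the load pulls it down.)

V_out ≈ 0.289 mV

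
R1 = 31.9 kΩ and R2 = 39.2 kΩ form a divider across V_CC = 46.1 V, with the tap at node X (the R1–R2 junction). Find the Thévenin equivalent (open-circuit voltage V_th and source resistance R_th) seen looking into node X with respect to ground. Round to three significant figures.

V_th ≈ 25.4 V, R_th ≈ 17.6 kΩ

With X open, the divider is unloaded: V_th = 46.1 × 39.2/71.10 = 25.42 V.
Zeroing V_CC shorts the top of R1 to ground, so R_th = R1 ‖ R2 = 17.59 kΩ.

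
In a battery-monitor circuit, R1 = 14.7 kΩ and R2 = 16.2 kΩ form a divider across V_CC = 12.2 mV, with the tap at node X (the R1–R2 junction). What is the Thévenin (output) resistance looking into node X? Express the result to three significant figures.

Zeroing V_CC shorts the top of R1 to ground, so R_th = R1 ‖ R2 = 7.707 kΩ.

R_th ≈ 7.71 kΩ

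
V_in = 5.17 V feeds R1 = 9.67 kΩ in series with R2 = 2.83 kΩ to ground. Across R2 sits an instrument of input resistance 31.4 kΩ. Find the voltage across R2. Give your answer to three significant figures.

R2 ‖ R_L = (2.83 × 31.4)/(2.83 + 31.4) = 2.596 kΩ.
Then V_out = V_in · R2'/(R1 + R2') = 5.17 × 2.596/12.27 = 1.094 V.

V_out ≈ 1.09 V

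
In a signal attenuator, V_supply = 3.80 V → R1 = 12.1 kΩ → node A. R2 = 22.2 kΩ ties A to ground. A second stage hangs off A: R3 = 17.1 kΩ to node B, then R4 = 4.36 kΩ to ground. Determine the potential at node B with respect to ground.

The second stage (R3 + R4 = 21.46 kΩ) loads node A in parallel with R2.
R2 ‖ (R3+R4) = 10.91 kΩ.
V_A = 3.80 × 10.91/(12.1 + 10.91) = 1.802 V.
Then the unloaded second divider: V_B = V_A × R4/(R3+R4) = 1.802 × 0.2032 = 0.3661 V.

V_B ≈ 0.366 V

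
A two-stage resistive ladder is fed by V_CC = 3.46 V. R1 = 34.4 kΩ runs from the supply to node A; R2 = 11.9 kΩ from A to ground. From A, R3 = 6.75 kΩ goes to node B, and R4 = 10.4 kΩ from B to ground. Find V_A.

V_A ≈ 0.587 V

Looking into the second stage from A: R3 + R4 = 17.15 kΩ appears in parallel with R2.
R2 ‖ (R3+R4) = 7.025 kΩ.
So V_A = 3.46 × 0.1696 = 0.5868 V.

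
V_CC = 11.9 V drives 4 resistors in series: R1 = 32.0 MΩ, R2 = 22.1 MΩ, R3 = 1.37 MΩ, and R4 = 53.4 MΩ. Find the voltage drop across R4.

Series total: ΣR = 32.0 + 22.1 + 1.37 + 53.4 = 108.9 MΩ.
Voltage divider: V = V_CC · (53.40 / 108.9) = 11.9 × 0.4905 = 5.837 V.

V ≈ 5.84 V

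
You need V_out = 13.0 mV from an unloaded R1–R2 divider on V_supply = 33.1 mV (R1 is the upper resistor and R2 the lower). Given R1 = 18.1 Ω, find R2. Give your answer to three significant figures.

Required fraction k = V_out/V_supply = 0.3927.
So R2 = R1 · V_out/(V_supply − V_out) = 18.1 × 13.0/(33.1 − 13.0) = 18.1 × 0.6468 = 11.71 Ω.

R2 ≈ 11.7 Ω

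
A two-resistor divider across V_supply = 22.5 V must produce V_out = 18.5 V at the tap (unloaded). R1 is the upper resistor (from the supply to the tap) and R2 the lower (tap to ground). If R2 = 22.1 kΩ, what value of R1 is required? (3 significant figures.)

R1 ≈ 4.78 kΩ

V_out/V_supply = R2/(R1+R2) = 0.8222.
Rearranging, R1 = R2·(1−k)/k = 22.1 × 0.2162 = 4.778 kΩ.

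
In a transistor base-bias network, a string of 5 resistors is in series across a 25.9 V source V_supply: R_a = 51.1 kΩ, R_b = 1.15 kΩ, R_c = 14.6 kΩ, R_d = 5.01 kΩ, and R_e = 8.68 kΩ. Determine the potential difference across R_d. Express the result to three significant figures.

V ≈ 1.61 V

Series total: ΣR = 51.1 + 1.15 + 14.6 + 5.01 + 8.68 = 80.54 kΩ.
V = V_supply · R/ΣR = 25.9 × 0.06221 = 1.611 V.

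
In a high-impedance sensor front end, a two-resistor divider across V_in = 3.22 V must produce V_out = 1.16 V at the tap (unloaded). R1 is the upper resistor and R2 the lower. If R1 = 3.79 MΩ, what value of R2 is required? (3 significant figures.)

Required fraction k = V_out/V_in = 0.3602.
Rearranging, R2 = R1·k/(1−k) = 3.79 × 0.5631 = 2.134 MΩ.

R2 ≈ 2.13 MΩ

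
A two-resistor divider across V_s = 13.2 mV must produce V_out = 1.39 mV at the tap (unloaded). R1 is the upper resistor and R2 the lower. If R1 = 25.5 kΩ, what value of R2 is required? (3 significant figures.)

R2 ≈ 3.00 kΩ

The divider ratio is R2/(R1+R2) = 1.39/13.2 = 0.1053.
So R2 = R1 · V_out/(V_s − V_out) = 25.5 × 1.39/(13.2 − 1.39) = 25.5 × 0.1177 = 3.001 kΩ.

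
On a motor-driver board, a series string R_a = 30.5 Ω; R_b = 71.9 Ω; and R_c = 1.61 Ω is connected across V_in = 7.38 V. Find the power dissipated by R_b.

ΣR = 104.0 Ω → I = 7.38/104.0 = 0.07095 A.
P = I²R = 0.005035 × 71.9 = 0.3620 W.

P ≈ 0.362 W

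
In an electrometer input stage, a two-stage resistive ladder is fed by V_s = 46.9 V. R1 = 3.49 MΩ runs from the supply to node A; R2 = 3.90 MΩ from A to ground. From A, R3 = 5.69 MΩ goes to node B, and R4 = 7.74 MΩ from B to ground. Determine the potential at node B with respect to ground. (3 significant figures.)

V_B ≈ 12.5 V

Looking into the second stage from A: R3 + R4 = 13.43 MΩ appears in parallel with R2.
R2 ‖ (R3+R4) = 3.022 MΩ.
So V_A = 46.9 × 0.4641 = 21.77 V.
V_B = V_A × 0.5763 = 12.54 V.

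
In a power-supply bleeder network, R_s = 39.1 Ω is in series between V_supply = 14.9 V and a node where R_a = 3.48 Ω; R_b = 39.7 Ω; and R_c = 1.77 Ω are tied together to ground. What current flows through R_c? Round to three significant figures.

Equivalent of the parallel group: R_p = 1.140 Ω.
V_A = 14.9 × 1.140/40.24 = 0.4220 V.
Branch current I = V_A/R_c = 0.4220/1.77 = 0.2384 A.
(Check via current divider: I_total = 0.3703 A; share G_k/ΣG = 0.6438 → same result.)

I ≈ 0.238 A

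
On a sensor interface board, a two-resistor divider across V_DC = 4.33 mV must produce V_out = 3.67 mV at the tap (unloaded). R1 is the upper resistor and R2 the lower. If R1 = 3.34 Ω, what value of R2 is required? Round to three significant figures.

R2 ≈ 18.6 Ω

The divider ratio is R2/(R1+R2) = 3.67/4.33 = 0.8476.
R2 = R1 · 0.8476/(1 − 0.8476) = 18.57 Ω.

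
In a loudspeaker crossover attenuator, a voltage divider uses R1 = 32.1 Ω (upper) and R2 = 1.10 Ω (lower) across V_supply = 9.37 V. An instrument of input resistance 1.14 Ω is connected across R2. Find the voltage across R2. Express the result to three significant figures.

V_out ≈ 0.161 V

First combine the lower leg with the load: R2 ‖ R_L = 0.5598 Ω.
Now apply the divider: V_out = 9.37 × 0.01714 = 0.1606 V.
(Unloaded it would be 0.310 V; the load pulls it down.)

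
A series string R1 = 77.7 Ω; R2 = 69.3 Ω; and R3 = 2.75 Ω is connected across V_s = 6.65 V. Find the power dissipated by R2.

P ≈ 0.137 W

The common current is I = 6.65/149.8 = 0.04441 A.
P(R2) = I²·R2 = (0.04441)² × 69.3 = 0.1367 W.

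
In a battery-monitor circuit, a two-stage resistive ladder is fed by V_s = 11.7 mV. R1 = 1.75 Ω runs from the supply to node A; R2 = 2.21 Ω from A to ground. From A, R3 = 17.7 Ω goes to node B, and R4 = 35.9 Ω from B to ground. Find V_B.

Node A sees R2 in parallel with the series input of stage 2, R3 + R4 = 53.60 Ω.
R2 ‖ (R3+R4) = 2.122 Ω.
So V_A = 11.7 × 0.5481 = 6.413 mV.
Then the unloaded second divider: V_B = V_A × R4/(R3+R4) = 6.413 × 0.6698 = 4.295 mV.

V_B ≈ 4.30 mV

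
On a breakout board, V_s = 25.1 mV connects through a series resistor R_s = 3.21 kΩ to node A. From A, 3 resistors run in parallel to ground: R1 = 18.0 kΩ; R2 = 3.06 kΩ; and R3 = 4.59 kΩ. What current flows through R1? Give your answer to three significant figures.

I ≈ 0.476 µA

Combine the parallel branches: R_p = (1/18.0 + 1/3.06 + 1/4.59)⁻¹ = 1.666 kΩ.
V_A by voltage divider: V_A = 25.1 × 1.666/(3.21 + 1.666) = 8.576 mV.
Branch current I = V_A/R1 = 8.576/18.0 = 0.4765 µA.
(Check via current divider: I_total = 5.148 µA; share G_k/ΣG = 0.09256 → same result.)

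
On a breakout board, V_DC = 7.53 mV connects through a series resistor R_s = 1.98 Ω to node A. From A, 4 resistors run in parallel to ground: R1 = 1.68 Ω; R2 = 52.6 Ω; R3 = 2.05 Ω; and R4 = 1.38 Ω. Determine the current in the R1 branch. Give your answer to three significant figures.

Parallel bank: R_p = 1/(1/1.68 + 1/52.6 + 1/2.05 + 1/1.38) = 0.5474 Ω.
V_A by voltage divider: V_A = 7.53 × 0.5474/(1.98 + 0.5474) = 1.631 mV.
Branch current I = V_A/R1 = 1.631/1.68 = 0.9708 mA.

I ≈ 0.971 mA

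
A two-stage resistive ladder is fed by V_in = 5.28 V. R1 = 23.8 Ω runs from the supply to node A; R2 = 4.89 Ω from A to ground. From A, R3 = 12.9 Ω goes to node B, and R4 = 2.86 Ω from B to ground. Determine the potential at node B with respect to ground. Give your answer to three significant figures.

Looking into the second stage from A: R3 + R4 = 15.76 Ω appears in parallel with R2.
Effective lower resistance at A: R2 ‖ 15.76 = 3.732 Ω.
V_A = 5.28 × 3.732/(23.8 + 3.732) = 0.7157 V.
Then the unloaded second divider: V_B = V_A × R4/(R3+R4) = 0.7157 × 0.1815 = 0.1299 V.

V_B ≈ 0.130 V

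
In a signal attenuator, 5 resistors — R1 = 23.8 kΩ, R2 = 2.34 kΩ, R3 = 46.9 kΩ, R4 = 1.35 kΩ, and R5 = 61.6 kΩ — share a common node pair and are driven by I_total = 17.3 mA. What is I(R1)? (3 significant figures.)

Conductances: ΣG = 1/23.8 + 1/2.34 + 1/46.9 + 1/1.35 + 1/61.6 = 1.248 (1/kΩ).
R1 takes the fraction G_k/ΣG = 0.04202/1.248 = 0.03368, so I = 17.3 × 0.03368 = 0.5826 mA.

I ≈ 0.583 mA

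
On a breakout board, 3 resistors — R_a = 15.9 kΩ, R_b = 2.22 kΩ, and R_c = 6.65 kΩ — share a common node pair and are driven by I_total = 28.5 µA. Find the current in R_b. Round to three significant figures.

I ≈ 19.3 µA

Conductances: ΣG = 1/15.9 + 1/2.22 + 1/6.65 = 0.6637 (1/kΩ).
By the current-divider rule, I = I_total · G_k/ΣG = 28.5 × 0.6787 = 19.34 µA.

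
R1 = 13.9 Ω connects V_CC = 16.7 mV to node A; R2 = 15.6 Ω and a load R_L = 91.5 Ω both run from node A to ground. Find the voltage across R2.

First combine the lower leg with the load: R2 ‖ R_L = 13.33 Ω.
Now apply the divider: V_out = 16.7 × 0.4895 = 8.175 mV.
(Unloaded it would be 8.83 mV; the load pulls it down.)

V_out ≈ 8.17 mV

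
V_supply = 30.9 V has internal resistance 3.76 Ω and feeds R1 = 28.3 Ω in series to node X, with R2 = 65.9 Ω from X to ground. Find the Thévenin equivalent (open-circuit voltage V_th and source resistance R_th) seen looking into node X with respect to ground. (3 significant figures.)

R1' = 3.76 + 28.3 = 32.06 Ω (source resistance + R1).
Open-circuit (no load on X): V_th = V_supply · R2/(R1' + R2) = 30.9 × 65.9/(32.06 + 65.9) = 20.79 V.
Looking into X with the source shorted: R_th = R1'·R2/(R1'+R2) = 32.06 × 65.9/97.96 = 21.57 Ω.

V_th ≈ 20.8 V, R_th ≈ 21.6 Ω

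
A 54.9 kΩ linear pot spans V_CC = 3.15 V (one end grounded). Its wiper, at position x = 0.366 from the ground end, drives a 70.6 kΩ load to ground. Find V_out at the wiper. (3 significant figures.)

Lower segment x·R_p = 20.09 kΩ; upper segment (1−x)·R_p = 34.81 kΩ.
(x·R_p) ‖ R_L = 15.64 kΩ.
V_out = 3.15 × 15.64/(34.81 + 15.64) = 0.9767 V.

V_out ≈ 0.977 V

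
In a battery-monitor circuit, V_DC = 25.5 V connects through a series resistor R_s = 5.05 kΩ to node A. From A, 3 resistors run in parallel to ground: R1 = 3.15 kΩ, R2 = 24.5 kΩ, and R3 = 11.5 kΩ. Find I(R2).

Equivalent of the parallel group: R_p = 2.246 kΩ.
V_A = 25.5 × 2.246/7.296 = 7.850 V.
I(R2) = V_A / R2 = 7.850/24.5 = 0.3204 mA.

I ≈ 0.320 mA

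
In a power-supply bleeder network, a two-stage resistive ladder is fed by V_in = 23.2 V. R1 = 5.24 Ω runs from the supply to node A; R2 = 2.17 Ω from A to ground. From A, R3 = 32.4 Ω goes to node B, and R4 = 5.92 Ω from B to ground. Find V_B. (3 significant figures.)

V_B ≈ 1.01 V

The second stage (R3 + R4 = 38.32 Ω) loads node A in parallel with R2.
Effective lower resistance at A: R2 ‖ 38.32 = 2.054 Ω.
First divider: V_A = V_in · 2.054/(5.24 + 2.054) = 6.532 V.
Stage 2 is unloaded, so V_B = V_A · R4/(R3+R4) = 6.532 × 5.92/38.32 = 1.009 V.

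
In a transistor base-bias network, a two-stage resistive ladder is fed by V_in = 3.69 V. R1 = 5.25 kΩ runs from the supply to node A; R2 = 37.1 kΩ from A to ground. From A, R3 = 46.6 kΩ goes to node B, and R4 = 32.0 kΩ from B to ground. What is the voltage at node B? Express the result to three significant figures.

V_B ≈ 1.24 V

Looking into the second stage from A: R3 + R4 = 78.60 kΩ appears in parallel with R2.
R2 ‖ (R3+R4) = 25.20 kΩ.
First divider: V_A = V_in · 25.20/(5.25 + 25.20) = 3.054 V.
Then the unloaded second divider: V_B = V_A × R4/(R3+R4) = 3.054 × 0.4071 = 1.243 V.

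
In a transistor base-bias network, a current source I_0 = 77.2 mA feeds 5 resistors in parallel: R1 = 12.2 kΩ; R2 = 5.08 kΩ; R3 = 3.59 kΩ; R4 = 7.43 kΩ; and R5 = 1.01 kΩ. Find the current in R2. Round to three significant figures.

I ≈ 9.03 mA

ΣG = 1/12.2 + 1/5.08 + 1/3.59 + 1/7.43 + 1/1.01 = 1.682.
R2 takes the fraction G_k/ΣG = 0.1969/1.682 = 0.1170, so I = 77.2 × 0.1170 = 9.035 mA.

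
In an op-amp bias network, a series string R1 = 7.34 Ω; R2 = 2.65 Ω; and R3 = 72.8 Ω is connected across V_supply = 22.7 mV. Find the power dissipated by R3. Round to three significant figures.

P ≈ 5.47 µW

ΣR = 82.79 Ω → I = 22.7/82.79 = 0.2742 mA.
P(R3) = I²·R3 = (0.2742)² × 72.8 = 5.473 µW.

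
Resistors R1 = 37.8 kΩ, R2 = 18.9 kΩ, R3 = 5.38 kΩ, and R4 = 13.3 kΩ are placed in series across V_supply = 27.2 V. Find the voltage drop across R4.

V ≈ 4.80 V

ΣR = 37.8 + 18.9 + 5.38 + 13.3 = 75.38 kΩ.
V = V_supply · R/ΣR = 27.2 × 0.1764 = 4.799 V.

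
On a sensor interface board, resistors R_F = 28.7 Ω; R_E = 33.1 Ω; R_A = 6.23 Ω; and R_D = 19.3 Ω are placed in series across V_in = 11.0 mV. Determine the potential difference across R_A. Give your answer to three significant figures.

V ≈ 0.785 mV

ΣR = 28.7 + 33.1 + 6.23 + 19.3 = 87.33 Ω.
Voltage divider: V = V_in · (6.230 / 87.33) = 11.0 × 0.07134 = 0.7847 mV.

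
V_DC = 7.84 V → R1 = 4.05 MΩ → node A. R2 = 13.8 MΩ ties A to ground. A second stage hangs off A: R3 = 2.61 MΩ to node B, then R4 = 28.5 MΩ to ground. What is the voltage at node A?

V_A ≈ 5.51 V

Node A sees R2 in parallel with the series input of stage 2, R3 + R4 = 31.11 MΩ.
R2 ‖ (R3+R4) = 9.560 MΩ.
V_A = 7.84 × 9.560/(4.05 + 9.560) = 5.507 V.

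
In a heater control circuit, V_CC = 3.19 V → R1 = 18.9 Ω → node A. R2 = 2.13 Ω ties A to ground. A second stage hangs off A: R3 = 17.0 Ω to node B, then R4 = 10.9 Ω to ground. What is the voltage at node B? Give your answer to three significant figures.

Node A sees R2 in parallel with the series input of stage 2, R3 + R4 = 27.90 Ω.
R2 ‖ (R3+R4) = 1.979 Ω.
First divider: V_A = V_CC · 1.979/(18.9 + 1.979) = 0.3024 V.
Stage 2 is unloaded, so V_B = V_A · R4/(R3+R4) = 0.3024 × 10.9/27.90 = 0.1181 V.

V_B ≈ 0.118 V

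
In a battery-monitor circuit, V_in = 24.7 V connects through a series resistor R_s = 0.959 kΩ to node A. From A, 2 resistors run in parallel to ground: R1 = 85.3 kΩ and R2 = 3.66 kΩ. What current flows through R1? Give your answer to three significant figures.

I ≈ 0.227 mA

Parallel bank: R_p = 1/(1/85.3 + 1/3.66) = 3.509 kΩ.
Node voltage V_A = V_in · R_p/(R_s + R_p) = 24.7 × 0.7854 = 19.40 V.
I(R1) = V_A / R1 = 19.40/85.3 = 0.2274 mA.
(Check via current divider: I_total = 5.528 mA; share G_k/ΣG = 0.04114 → same result.)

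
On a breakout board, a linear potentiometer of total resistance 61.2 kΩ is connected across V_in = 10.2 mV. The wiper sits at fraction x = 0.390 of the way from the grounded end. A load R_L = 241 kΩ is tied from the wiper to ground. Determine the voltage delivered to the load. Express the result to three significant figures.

Split the track: R_lower = x·R_p = 23.87 kΩ, R_upper = (1−x)·R_p = 37.33 kΩ.
(x·R_p) ‖ R_L = 21.72 kΩ.
Then V_out = V_in · 21.72/(37.33 + 21.72) = 3.751 mV.

V_out ≈ 3.75 mV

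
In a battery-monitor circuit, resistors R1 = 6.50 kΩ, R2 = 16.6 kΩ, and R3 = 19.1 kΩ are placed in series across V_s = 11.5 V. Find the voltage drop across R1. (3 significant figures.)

V ≈ 1.77 V

Total series resistance ΣR = 6.50 + 16.6 + 19.1 = 42.20 kΩ.
V = V_s · R/ΣR = 11.5 × 0.1540 = 1.771 V.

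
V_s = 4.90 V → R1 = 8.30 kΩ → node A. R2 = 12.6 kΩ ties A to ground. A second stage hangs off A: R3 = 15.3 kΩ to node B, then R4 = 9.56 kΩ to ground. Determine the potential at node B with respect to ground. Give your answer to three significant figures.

Node A sees R2 in parallel with the series input of stage 2, R3 + R4 = 24.86 kΩ.
R2 ‖ (R3+R4) = 8.362 kΩ.
So V_A = 4.90 × 0.5019 = 2.459 V.
V_B = V_A × 0.3846 = 0.9457 V.

V_B ≈ 0.946 V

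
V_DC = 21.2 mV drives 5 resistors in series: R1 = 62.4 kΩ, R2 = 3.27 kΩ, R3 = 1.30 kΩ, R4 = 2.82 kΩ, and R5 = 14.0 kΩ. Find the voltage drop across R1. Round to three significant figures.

V ≈ 15.8 mV

Series total: ΣR = 62.4 + 3.27 + 1.30 + 2.82 + 14.0 = 83.79 kΩ.
By the voltage-divider rule, V = 21.2 × 62.40/83.79 = 15.79 mV.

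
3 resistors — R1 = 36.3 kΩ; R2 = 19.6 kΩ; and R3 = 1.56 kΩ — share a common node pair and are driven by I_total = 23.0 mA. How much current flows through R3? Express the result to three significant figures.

I ≈ 20.5 mA

Conductances: ΣG = 1/36.3 + 1/19.6 + 1/1.56 = 0.7196 (1/kΩ).
By the current-divider rule, I = I_total · G_k/ΣG = 23.0 × 0.8908 = 20.49 mA.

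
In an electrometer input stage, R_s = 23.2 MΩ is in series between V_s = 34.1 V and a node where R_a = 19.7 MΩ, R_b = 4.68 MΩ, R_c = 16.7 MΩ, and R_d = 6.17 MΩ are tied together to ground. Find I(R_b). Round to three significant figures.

Equivalent of the parallel group: R_p = 2.056 MΩ.
V_A by voltage divider: V_A = 34.1 × 2.056/(23.2 + 2.056) = 2.776 V.
Branch current I = V_A/R_b = 2.776/4.68 = 0.5931 µA.

I ≈ 0.593 µA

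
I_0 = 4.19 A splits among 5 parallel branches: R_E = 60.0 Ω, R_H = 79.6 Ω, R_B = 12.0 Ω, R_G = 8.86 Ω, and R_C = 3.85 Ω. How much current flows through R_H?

Conductances: ΣG = 1/60.0 + 1/79.6 + 1/12.0 + 1/8.86 + 1/3.85 = 0.4852 (1/Ω).
R_H takes the fraction G_k/ΣG = 0.01256/0.4852 = 0.02589, so I = 4.19 × 0.02589 = 0.1085 A.

I ≈ 0.108 A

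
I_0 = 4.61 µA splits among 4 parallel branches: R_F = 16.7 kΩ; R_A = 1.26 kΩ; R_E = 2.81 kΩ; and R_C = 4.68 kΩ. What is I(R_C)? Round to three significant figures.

I ≈ 0.692 µA

Conductances: ΣG = 1/16.7 + 1/1.26 + 1/2.81 + 1/4.68 = 1.423 (1/kΩ).
By the current-divider rule, I = I_0 · G_k/ΣG = 4.61 × 0.1502 = 0.6922 µA.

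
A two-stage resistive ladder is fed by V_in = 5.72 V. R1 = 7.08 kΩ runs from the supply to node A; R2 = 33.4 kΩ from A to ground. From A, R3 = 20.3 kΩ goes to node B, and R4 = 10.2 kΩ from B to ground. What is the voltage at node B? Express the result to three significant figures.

V_B ≈ 1.32 V

The second stage (R3 + R4 = 30.50 kΩ) loads node A in parallel with R2.
R2 ‖ (R3+R4) = 15.94 kΩ.
So V_A = 5.72 × 0.6925 = 3.961 V.
V_B = V_A × 0.3344 = 1.325 V.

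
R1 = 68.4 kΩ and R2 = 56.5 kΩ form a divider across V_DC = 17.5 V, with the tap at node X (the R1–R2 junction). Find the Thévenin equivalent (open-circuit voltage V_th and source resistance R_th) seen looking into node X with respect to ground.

Open-circuit (no load on X): V_th = V_DC · R2/(R1 + R2) = 17.5 × 56.5/(68.40 + 56.5) = 7.916 V.
Zeroing V_DC shorts the top of R1 to ground, so R_th = R1 ‖ R2 = 30.94 kΩ.

V_th ≈ 7.92 V, R_th ≈ 30.9 kΩ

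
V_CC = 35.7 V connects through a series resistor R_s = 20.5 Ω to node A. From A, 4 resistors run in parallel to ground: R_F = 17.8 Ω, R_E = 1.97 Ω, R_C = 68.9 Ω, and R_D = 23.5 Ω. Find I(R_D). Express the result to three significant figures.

I ≈ 0.111 A

Parallel bank: R_p = 1/(1/17.8 + 1/1.97 + 1/68.9 + 1/23.5) = 1.611 Ω.
Node voltage V_A = V_CC · R_p/(R_s + R_p) = 35.7 × 0.07285 = 2.601 V.
Branch current I = V_A/R_D = 2.601/23.5 = 0.1107 A.
(Equivalently: I_total = 1.615 A, then current-divider fraction G_k/ΣG = 0.06854.)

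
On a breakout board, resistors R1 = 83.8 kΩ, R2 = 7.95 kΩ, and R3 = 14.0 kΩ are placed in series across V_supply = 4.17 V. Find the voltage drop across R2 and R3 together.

ΣR = 83.8 + 7.95 + 14.0 = 105.8 kΩ.
R_{R2..R3} = 7.95 + 14.0 = 21.95 kΩ.
Voltage divider: V = V_supply · (21.95 / 105.8) = 4.17 × 0.2076 = 0.8655 V.

V ≈ 0.866 V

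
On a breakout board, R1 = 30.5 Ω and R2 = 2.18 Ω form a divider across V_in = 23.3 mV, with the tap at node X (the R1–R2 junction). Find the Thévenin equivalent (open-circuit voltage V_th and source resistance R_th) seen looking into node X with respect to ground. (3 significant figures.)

V_th is the unloaded tap voltage: V_in · R2/(R1+R2) = 23.3 × 0.06671 = 1.554 mV.
With V_in suppressed (replaced by a short), R_th = R1 ‖ R2 = (30.50 × 2.18)/(30.50 + 2.18) = 2.035 Ω.

V_th ≈ 1.55 mV, R_th ≈ 2.03 Ω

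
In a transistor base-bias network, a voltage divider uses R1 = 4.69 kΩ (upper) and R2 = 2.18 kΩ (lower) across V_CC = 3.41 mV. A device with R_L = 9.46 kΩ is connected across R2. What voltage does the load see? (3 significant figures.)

V_out ≈ 0.935 mV

First combine the lower leg with the load: R2 ‖ R_L = 1.772 kΩ.
Voltage divider with the loaded lower leg: V_out = 3.41 × 1.772/(4.69 + 1.772) = 3.41 × 0.2742 = 0.9350 mV.
(Unloaded it would be 1.08 mV; the load pulls it down.)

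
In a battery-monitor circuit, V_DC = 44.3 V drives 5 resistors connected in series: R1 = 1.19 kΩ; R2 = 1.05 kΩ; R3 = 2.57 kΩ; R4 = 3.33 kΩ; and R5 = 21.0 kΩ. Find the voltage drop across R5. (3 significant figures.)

Total series resistance ΣR = 1.19 + 1.05 + 2.57 + 3.33 + 21.0 = 29.14 kΩ.
Voltage divider: V = V_DC · (21.00 / 29.14) = 44.3 × 0.7207 = 31.93 V.

V ≈ 31.9 V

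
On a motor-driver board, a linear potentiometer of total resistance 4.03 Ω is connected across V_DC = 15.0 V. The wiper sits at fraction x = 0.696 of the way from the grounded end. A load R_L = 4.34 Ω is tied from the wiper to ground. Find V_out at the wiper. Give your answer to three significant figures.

Split the track: R_lower = x·R_p = 2.805 Ω, R_upper = (1−x)·R_p = 1.225 Ω.
Lower segment in parallel with the load: 2.805 ‖ 4.34 = 1.704 Ω.
Then V_out = V_DC · 1.704/(1.225 + 1.704) = 8.726 V.
(Unloaded: V_out = x·V_DC = 10.4 V.)

V_out ≈ 8.73 V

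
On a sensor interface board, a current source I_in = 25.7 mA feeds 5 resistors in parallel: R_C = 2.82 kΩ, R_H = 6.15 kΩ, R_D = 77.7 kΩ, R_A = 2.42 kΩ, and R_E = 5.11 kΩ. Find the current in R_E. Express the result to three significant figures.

Total conductance ΣG = 1/2.82 + 1/6.15 + 1/77.7 + 1/2.42 + 1/5.11 = 1.139 (units of 1/kΩ).
Current divider: I(R_E) = I_in · G_k/ΣG = 25.7 × (0.1957/1.139) = 25.7 × 0.1718 = 4.416 mA.

I ≈ 4.42 mA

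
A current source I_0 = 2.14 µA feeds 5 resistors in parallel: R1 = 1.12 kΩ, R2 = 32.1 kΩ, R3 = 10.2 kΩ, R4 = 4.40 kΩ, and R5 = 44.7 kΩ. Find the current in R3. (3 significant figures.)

I ≈ 0.165 µA

ΣG = 1/1.12 + 1/32.1 + 1/10.2 + 1/4.40 + 1/44.7 = 1.272.
By the current-divider rule, I = I_0 · G_k/ΣG = 2.14 × 0.07709 = 0.1650 µA.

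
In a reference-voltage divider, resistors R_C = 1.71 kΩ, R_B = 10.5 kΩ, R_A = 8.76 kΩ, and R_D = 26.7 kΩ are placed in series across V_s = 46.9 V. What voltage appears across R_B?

V ≈ 10.3 V

Total series resistance ΣR = 1.71 + 10.5 + 8.76 + 26.7 = 47.67 kΩ.
V = V_s · R/ΣR = 46.9 × 0.2203 = 10.33 V.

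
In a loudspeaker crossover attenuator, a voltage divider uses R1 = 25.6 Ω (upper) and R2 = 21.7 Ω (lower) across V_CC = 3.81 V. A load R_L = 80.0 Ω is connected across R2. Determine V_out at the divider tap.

R2 ‖ R_L = (21.7 × 80.0)/(21.7 + 80.0) = 17.07 Ω.
Voltage divider with the loaded lower leg: V_out = 3.81 × 17.07/(25.6 + 17.07) = 3.81 × 0.4000 = 1.524 V.

V_out ≈ 1.52 V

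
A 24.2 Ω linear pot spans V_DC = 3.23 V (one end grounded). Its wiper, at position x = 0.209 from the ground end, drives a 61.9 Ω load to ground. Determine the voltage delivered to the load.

V_out ≈ 0.634 V

The pot divides into 19.14 Ω above the wiper and 5.058 Ω below.
(x·R_p) ‖ R_L = 4.676 Ω.
Then V_out = V_DC · 4.676/(19.14 + 4.676) = 0.6341 V.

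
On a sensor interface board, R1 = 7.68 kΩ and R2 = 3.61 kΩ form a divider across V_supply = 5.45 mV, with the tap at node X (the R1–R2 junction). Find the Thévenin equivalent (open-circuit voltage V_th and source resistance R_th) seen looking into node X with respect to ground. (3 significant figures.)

V_th is the unloaded tap voltage: V_supply · R2/(R1+R2) = 5.45 × 0.3198 = 1.743 mV.
With V_supply suppressed (replaced by a short), R_th = R1 ‖ R2 = (7.680 × 3.61)/(7.680 + 3.61) = 2.456 kΩ.

V_th ≈ 1.74 mV, R_th ≈ 2.46 kΩ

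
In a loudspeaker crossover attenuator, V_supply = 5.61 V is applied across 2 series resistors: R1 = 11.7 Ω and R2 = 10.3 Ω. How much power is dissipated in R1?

P ≈ 0.761 W

Series current I = V_supply/ΣR = 5.61/22.00 = 0.2550 A.
V(R1) = I·R = 2.983 V; P = V·I = 2.983 × 0.2550 = 0.7608 W.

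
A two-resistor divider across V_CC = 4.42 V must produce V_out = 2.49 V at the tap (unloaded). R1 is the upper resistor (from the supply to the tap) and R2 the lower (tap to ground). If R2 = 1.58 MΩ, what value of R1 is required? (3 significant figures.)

Required fraction k = V_out/V_CC = 0.5633.
Rearranging, R1 = R2·(1−k)/k = 1.58 × 0.7751 = 1.225 MΩ.

R1 ≈ 1.22 MΩ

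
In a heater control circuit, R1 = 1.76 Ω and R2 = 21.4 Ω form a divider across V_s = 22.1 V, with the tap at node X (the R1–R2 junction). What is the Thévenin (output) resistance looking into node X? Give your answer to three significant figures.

Zeroing V_s shorts the top of R1 to ground, so R_th = R1 ‖ R2 = 1.626 Ω.

R_th ≈ 1.63 Ω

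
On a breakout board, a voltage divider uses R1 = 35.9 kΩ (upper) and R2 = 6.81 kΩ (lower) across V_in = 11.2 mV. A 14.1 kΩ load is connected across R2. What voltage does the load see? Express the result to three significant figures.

The load sits in parallel with R2, giving an effective lower resistance R2' = R2·R_L/(R2+R_L) = 4.592 kΩ.
Voltage divider with the loaded lower leg: V_out = 11.2 × 4.592/(35.9 + 4.592) = 11.2 × 0.1134 = 1.270 mV.
(Unloaded it would be 1.79 mV; the load pulls it down.)

V_out ≈ 1.27 mV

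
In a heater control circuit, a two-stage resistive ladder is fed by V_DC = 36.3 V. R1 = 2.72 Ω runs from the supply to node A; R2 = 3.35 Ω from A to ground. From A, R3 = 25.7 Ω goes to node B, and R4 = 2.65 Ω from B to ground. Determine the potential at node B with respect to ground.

The second stage (R3 + R4 = 28.35 Ω) loads node A in parallel with R2.
R2 ‖ (R3+R4) = 2.996 Ω.
So V_A = 36.3 × 0.5241 = 19.03 V.
V_B = V_A × 0.09347 = 1.778 V.

V_B ≈ 1.78 V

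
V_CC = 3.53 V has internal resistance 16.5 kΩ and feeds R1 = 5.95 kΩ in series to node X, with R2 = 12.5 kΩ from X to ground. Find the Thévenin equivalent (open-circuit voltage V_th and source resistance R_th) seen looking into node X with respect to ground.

V_th ≈ 1.26 V, R_th ≈ 8.03 kΩ

R1' = 16.5 + 5.95 = 22.45 kΩ (source resistance + R1).
With X open, the divider is unloaded: V_th = 3.53 × 12.5/34.95 = 1.263 V.
With V_CC suppressed (replaced by a short), R_th = R1' ‖ R2 = (22.45 × 12.5)/(22.45 + 12.5) = 8.029 kΩ.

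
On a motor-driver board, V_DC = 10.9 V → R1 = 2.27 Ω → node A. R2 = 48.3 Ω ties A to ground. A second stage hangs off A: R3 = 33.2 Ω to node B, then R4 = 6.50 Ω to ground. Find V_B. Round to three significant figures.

V_B ≈ 1.62 V

Looking into the second stage from A: R3 + R4 = 39.70 Ω appears in parallel with R2.
Effective lower resistance at A: R2 ‖ 39.70 = 21.79 Ω.
First divider: V_A = V_DC · 21.79/(2.27 + 21.79) = 9.872 V.
Then the unloaded second divider: V_B = V_A × R4/(R3+R4) = 9.872 × 0.1637 = 1.616 V.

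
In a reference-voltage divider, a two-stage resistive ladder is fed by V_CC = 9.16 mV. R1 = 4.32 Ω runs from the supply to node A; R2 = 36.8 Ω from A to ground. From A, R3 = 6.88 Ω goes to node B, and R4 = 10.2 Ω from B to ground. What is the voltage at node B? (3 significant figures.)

Node A sees R2 in parallel with the series input of stage 2, R3 + R4 = 17.08 Ω.
R2 ‖ (R3+R4) = 11.67 Ω.
First divider: V_A = V_CC · 11.67/(4.32 + 11.67) = 6.685 mV.
V_B = V_A × 0.5972 = 3.992 mV.

V_B ≈ 3.99 mV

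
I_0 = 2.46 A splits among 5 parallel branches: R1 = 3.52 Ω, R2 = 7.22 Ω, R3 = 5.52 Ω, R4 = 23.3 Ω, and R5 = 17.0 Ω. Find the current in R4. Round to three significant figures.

Total conductance ΣG = 1/3.52 + 1/7.22 + 1/5.52 + 1/23.3 + 1/17.0 = 0.7055 (units of 1/Ω).
R4 takes the fraction G_k/ΣG = 0.04292/0.7055 = 0.06083, so I = 2.46 × 0.06083 = 0.1497 A.

I ≈ 0.150 A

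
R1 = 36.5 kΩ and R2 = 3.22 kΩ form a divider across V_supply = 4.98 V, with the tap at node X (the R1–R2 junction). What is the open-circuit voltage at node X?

With X open, the divider is unloaded: V_th = 4.98 × 3.22/39.72 = 0.4037 V.

V_th ≈ 0.404 V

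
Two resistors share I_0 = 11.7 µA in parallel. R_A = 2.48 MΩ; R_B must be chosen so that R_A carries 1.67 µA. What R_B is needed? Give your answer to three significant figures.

R_B ≈ 0.413 MΩ

The fraction through R_A equals R_B/(R_A+R_B).
1.67/11.7 = R_B/(R_A + R_B) → R_B = R_A · (0.1427)/(1 − 0.1427) = 2.48 × 0.1665 = 0.4129 MΩ.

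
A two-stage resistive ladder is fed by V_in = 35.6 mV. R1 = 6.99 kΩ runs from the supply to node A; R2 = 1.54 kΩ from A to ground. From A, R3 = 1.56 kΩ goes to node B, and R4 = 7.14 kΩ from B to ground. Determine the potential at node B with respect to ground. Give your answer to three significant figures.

Node A sees R2 in parallel with the series input of stage 2, R3 + R4 = 8.700 kΩ.
Effective lower resistance at A: R2 ‖ 8.700 = 1.308 kΩ.
First divider: V_A = V_in · 1.308/(6.99 + 1.308) = 5.613 mV.
Then the unloaded second divider: V_B = V_A × R4/(R3+R4) = 5.613 × 0.8207 = 4.607 mV.

V_B ≈ 4.61 mV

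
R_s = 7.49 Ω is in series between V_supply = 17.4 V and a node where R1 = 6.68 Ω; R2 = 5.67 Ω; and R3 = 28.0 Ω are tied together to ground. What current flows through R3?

Equivalent of the parallel group: R_p = 2.764 Ω.
V_A by voltage divider: V_A = 17.4 × 2.764/(7.49 + 2.764) = 4.690 V.
I(R3) = V_A / R3 = 4.690/28.0 = 0.1675 A.

I ≈ 0.168 A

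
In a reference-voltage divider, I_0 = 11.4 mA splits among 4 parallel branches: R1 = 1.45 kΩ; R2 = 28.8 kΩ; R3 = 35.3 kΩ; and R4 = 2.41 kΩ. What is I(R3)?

I ≈ 0.277 mA

ΣG = 1/1.45 + 1/28.8 + 1/35.3 + 1/2.41 = 1.168.
By the current-divider rule, I = I_0 · G_k/ΣG = 11.4 × 0.02426 = 0.2766 mA.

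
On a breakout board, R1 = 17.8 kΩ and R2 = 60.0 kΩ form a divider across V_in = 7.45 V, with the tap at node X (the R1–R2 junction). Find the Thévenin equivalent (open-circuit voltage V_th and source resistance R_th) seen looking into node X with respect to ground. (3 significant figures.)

With X open, the divider is unloaded: V_th = 7.45 × 60.0/77.80 = 5.746 V.
With V_in suppressed (replaced by a short), R_th = R1 ‖ R2 = (17.80 × 60.0)/(17.80 + 60.0) = 13.73 kΩ.

V_th ≈ 5.75 V, R_th ≈ 13.7 kΩ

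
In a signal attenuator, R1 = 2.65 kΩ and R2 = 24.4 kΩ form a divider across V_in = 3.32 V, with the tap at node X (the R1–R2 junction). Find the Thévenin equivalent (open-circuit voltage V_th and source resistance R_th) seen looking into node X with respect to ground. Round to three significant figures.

With X open, the divider is unloaded: V_th = 3.32 × 24.4/27.05 = 2.995 V.
With V_in suppressed (replaced by a short), R_th = R1 ‖ R2 = (2.650 × 24.4)/(2.650 + 24.4) = 2.390 kΩ.

V_th ≈ 2.99 V, R_th ≈ 2.39 kΩ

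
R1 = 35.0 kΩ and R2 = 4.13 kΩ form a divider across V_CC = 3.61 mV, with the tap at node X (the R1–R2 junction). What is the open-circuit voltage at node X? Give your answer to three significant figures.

Open-circuit (no load on X): V_th = V_CC · R2/(R1 + R2) = 3.61 × 4.13/(35.00 + 4.13) = 0.3810 mV.

V_th ≈ 0.381 mV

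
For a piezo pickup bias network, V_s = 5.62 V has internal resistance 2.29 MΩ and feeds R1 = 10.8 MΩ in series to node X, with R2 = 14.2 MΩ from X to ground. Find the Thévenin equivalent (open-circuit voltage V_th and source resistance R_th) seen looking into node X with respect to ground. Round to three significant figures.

R1' = 2.29 + 10.8 = 13.09 MΩ (source resistance + R1).
With X open, the divider is unloaded: V_th = 5.62 × 14.2/27.29 = 2.924 V.
Looking into X with the source shorted: R_th = R1'·R2/(R1'+R2) = 13.09 × 14.2/27.29 = 6.811 MΩ.

V_th ≈ 2.92 V, R_th ≈ 6.81 MΩ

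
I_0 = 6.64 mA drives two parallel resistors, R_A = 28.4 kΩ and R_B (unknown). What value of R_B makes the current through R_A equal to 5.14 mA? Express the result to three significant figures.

R_B ≈ 97.3 kΩ

In a two-way split, I_A/I_0 = R_B/(R_A + R_B).
With f = 0.7741, R_B = R_A · f/(1−f) = 28.4 × 3.427 = 97.32 kΩ.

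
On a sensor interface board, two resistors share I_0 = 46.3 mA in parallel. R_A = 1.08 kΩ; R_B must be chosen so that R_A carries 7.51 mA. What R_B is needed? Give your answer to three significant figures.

Two-branch current divider: I_A = I_0 · R_B/(R_A + R_B).
With f = 0.1622, R_B = R_A · f/(1−f) = 1.08 × 0.1936 = 0.2091 kΩ.

R_B ≈ 0.209 kΩ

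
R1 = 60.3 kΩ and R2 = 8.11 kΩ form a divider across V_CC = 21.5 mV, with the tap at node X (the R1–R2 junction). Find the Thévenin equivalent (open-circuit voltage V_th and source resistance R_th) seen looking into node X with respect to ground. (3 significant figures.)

With X open, the divider is unloaded: V_th = 21.5 × 8.11/68.41 = 2.549 mV.
Looking into X with the source shorted: R_th = R1·R2/(R1+R2) = 60.30 × 8.11/68.41 = 7.149 kΩ.

V_th ≈ 2.55 mV, R_th ≈ 7.15 kΩ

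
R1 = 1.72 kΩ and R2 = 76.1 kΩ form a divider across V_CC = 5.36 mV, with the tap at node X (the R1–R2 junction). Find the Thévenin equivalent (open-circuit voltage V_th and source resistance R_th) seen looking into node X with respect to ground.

With X open, the divider is unloaded: V_th = 5.36 × 76.1/77.82 = 5.242 mV.
Looking into X with the source shorted: R_th = R1·R2/(R1+R2) = 1.720 × 76.1/77.82 = 1.682 kΩ.

V_th ≈ 5.24 mV, R_th ≈ 1.68 kΩ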